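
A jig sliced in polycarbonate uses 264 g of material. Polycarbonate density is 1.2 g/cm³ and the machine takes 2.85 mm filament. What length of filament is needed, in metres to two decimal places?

34.49 m

Volume = 264 g / 1.2 g·cm⁻³ = 220 cm³ = 220000 mm³.
Cross-section of 2.85 mm filament: π·(2.85/2)² = 6.3794 mm².
Length = 220000 / 6.3794 = 34486 mm = 34.49 m.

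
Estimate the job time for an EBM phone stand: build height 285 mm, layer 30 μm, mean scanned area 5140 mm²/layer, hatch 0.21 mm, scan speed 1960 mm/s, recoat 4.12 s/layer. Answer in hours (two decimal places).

43.83 hours

Number of layers: 285 / 0.03 → 9500 (rounded up).
Hatch length per layer: 5140 / 0.21 → 24476.2 mm.
Per-layer scan time = 24476.2 / 1960, so 12.4879 s.
Layer cycle = 12.4879 + 4.12, so 16.6079 s.
Total: 9500 × 16.6079 s = 157775.05 s → 43.83 hours.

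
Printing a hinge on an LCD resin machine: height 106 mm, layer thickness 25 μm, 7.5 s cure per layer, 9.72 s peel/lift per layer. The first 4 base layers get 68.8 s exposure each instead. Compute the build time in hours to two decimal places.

20.35 hours

Number of layers: 106 / 0.025 → 4240 (rounded up).
Burn-in layers: 4 × (68.8 + 9.72) → 314.08 s.
Regular layers: 4236 × (7.5 + 9.72) → 72943.92 s.
Sum: 314.08 + 72943.92 = 73258 s → 20.35 hours.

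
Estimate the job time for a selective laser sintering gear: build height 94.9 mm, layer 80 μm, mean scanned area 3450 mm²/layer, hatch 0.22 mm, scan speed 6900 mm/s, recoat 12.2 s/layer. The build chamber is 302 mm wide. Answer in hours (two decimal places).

Layer count = ceil(94.9 / 0.08) = 1187.
Per-layer scan distance = 3450 / 0.22 = 15681.8 mm.
Scan time per layer: 15681.8 / 6900 → 2.2727 s.
Per-layer time = 2.2727 + 12.2 = 14.4727 s.
Total: 1187 × 14.4727 s = 17179.0949 s → 4.77 hours.

4.77 hours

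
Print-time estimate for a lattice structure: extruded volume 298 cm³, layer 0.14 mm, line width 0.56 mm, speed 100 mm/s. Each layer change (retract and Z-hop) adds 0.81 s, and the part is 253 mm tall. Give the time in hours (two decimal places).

10.97 hours

Line area: 0.14 × 0.56 → 0.0784 mm².
Path length: 298000 mm³ / 0.0784 mm² → 3801020.4 mm.
Extrusion time = 3801020.4 / 100, so 38010.2 s.
Number of layers: 253 / 0.14 → 1808 (rounded up).
Non-print overhead = 1808 × 0.81, so 1464.48 s.
Total = 38010.2 + 1464.48 = 39474.68 s = 10.97 hours.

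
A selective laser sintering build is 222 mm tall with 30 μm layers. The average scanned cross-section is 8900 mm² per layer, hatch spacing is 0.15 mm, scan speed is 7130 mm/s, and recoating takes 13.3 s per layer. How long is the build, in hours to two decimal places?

Layers = ⌈222/0.03⌉ = 7400.
Per-layer scan distance: 8900 / 0.15 → 59333.3 mm.
Scan time per layer: 59333.3 / 7130 → 8.3216 s.
Per-layer time = 8.3216 + 13.3 = 21.6216 s.
Build time = 7400 × 21.6216 = 159999.84 s = 44.44 hours.

44.44 hours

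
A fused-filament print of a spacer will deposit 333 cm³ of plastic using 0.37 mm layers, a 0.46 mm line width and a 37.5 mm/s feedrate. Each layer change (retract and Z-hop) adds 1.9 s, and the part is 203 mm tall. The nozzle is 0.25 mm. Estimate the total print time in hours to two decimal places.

Extrusion cross-section = 0.37 × 0.46 = 0.1702 mm².
Path length: 333000 mm³ / 0.1702 mm² → 1956521.7 mm.
Extrusion time = 1956521.7 / 37.5 = 52173.9 s.
Number of layers: 203 / 0.37 → 549 (rounded up).
Layer-change overhead: 549 × 1.9 → 1043.1 s.
Altogether 52173.9 + 1043.1 = 53217 s, i.e. 14.78 hours.

14.78 hours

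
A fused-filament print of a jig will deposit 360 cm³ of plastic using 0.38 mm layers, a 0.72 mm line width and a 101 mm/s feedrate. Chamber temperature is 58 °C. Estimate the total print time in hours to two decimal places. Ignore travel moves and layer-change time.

3.62 hours

Extrusion cross-section = 0.38 × 0.72 = 0.2736 mm².
Total extruded path = 360000/0.2736 = 1315789.5 mm.
Time extruding = 1315789.5 / 101, so 13027.6 s.
13027.6 s = 3.62 hours.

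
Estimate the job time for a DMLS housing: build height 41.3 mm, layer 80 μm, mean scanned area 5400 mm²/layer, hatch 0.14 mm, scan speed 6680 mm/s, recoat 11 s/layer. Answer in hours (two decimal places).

Layer count = ceil(41.3 / 0.08) = 517.
Hatch length per layer: 5400 / 0.14 → 38571.4 mm.
Laser time per layer = 38571.4 / 6680 = 5.7742 s.
Time per layer: 5.7742 + 11 → 16.7742 s.
Total: 517 × 16.7742 s = 8672.2614 s → 2.41 hours.

2.41 hours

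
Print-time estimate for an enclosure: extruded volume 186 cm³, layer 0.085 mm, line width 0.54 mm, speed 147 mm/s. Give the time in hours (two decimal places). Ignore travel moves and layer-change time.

Extrusion cross-section = 0.085 × 0.54, so 0.0459 mm².
Toolpath length = 186 cm³ / 0.0459 mm² = 186000 / 0.0459 = 4052287.6 mm.
Time extruding = 4052287.6 / 147, so 27566.6 s.
In the requested units: 27566.6 s = 7.66 hours.

7.66 hours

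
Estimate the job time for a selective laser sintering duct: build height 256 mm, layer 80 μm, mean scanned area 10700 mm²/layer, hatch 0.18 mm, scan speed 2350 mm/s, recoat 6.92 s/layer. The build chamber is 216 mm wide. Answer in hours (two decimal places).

Number of layers: 256 / 0.08 → 3200 (rounded up).
Scan path per layer = 10700 / 0.18 = 59444.4 mm.
Scan time per layer: 59444.4 / 2350 → 25.2955 s.
Layer cycle = 25.2955 + 6.92, so 32.2155 s.
3200 layers × 32.2155 s/layer = 103089.6 s, i.e. 28.64 hours.

28.64 hours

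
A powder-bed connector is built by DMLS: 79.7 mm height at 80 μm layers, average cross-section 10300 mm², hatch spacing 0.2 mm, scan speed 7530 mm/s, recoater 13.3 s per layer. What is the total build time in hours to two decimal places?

5.58 hours

Number of layers: 79.7 / 0.08 → 997 (rounded up).
Hatch length per layer = 10300 / 0.2 = 51500 mm.
Laser time per layer = 51500 / 7530 = 6.8393 s.
Time per layer = 6.8393 + 13.3, so 20.1393 s.
Total: 997 × 20.1393 s = 20078.8821 s → 5.58 hours.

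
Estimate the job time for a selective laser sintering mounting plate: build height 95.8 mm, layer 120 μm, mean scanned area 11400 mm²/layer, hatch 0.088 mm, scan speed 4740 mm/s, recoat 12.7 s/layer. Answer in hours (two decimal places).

8.88 hours

Layer count = ceil(95.8 / 0.12) = 799.
Hatch length per layer = 11400 / 0.088 = 129545.5 mm.
Laser time per layer = 129545.5 / 4740, so 27.3303 s.
Time per layer = 27.3303 + 12.7, so 40.0303 s.
Total: 799 × 40.0303 s = 31984.2097 s → 8.88 hours.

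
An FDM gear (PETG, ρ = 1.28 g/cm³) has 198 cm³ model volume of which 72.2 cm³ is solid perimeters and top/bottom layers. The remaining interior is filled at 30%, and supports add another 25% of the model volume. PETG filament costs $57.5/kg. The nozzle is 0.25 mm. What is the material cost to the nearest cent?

Volume inside the shell = 198 − 72.2 = 125.8 cm³.
Infill deposited: 0.30 × 125.8 → 37.74 cm³.
Support = 0.25 × 198, so 49.5 cm³.
Total extruded = 72.2 + 37.74 + 49.5 = 159.44 cm³.
Mass = 159.44 × 1.28 = 204.0832 g.
At $57.5/kg: 204.0832/1000 × 57.5 = $11.73.

$11.73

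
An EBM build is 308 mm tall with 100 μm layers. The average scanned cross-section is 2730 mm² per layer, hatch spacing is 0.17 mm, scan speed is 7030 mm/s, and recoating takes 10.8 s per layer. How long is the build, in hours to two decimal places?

Layers = ⌈308/0.1⌉ = 3080.
Hatch length per layer: 2730 / 0.17 → 16058.8 mm.
Per-layer scan time = 16058.8 / 7030, so 2.2843 s.
Per-layer time = 2.2843 + 10.8 = 13.0843 s.
3080 layers × 13.0843 s/layer = 40299.644 s, i.e. 11.19 hours.

11.19 hours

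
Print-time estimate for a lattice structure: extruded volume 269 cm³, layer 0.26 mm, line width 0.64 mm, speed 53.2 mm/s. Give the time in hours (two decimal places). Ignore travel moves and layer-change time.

Extrusion cross-section: 0.26 × 0.64 → 0.1664 mm².
Toolpath length = 269 cm³ / 0.1664 mm² = 269000 / 0.1664 = 1616586.5 mm.
Extrusion time = 1616586.5 / 53.2, so 30387 s.
30387 s = 8.44 hours.

8.44 hours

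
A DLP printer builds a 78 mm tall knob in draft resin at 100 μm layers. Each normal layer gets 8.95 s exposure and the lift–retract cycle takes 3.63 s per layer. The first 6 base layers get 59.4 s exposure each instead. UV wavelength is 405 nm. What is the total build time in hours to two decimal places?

2.81 hours

Layers = ⌈78/0.1⌉ = 780.
Base layers: 6 × (59.4 + 3.63) → 378.18 s.
Remaining layers: 774 × (8.95 + 3.63) → 9736.92 s.
Total = 378.18 + 9736.92 = 10115.1 s = 2.81 hours.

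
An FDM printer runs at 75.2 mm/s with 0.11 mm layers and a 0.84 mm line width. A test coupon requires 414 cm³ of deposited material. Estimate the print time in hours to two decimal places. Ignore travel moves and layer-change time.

16.55 hours

Extrusion cross-section = 0.11 × 0.84 = 0.0924 mm².
Path length: 414000 mm³ / 0.0924 mm² → 4480519.5 mm.
Time extruding = 4480519.5 / 75.2, so 59581.4 s.
In the requested units: 59581.4 s = 16.55 hours.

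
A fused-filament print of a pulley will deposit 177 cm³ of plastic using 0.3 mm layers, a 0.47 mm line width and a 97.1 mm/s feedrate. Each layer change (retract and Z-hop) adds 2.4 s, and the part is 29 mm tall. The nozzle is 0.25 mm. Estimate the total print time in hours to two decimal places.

Bead cross-section: 0.3 × 0.47 → 0.141 mm².
Total extruded path = 177000/0.141 = 1255319.1 mm.
Print-move time = 1255319.1 / 97.1, so 12928.1 s.
Layer count = ceil(29 / 0.3) = 97.
Non-print overhead = 97 × 2.4, so 232.8 s.
Total = 12928.1 + 232.8 = 13160.9 s = 3.66 hours.

3.66 hours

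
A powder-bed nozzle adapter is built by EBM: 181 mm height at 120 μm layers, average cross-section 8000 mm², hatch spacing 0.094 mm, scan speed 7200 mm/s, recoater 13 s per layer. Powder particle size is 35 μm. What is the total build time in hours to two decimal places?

Layers = ⌈181/0.12⌉ = 1509.
Hatch length per layer = 8000 / 0.094 = 85106.4 mm.
Per-layer scan time = 85106.4 / 7200, so 11.8203 s.
Per-layer time = 11.8203 + 13 = 24.8203 s.
1509 layers × 24.8203 s/layer = 37453.8327 s, i.e. 10.40 hours.

10.40 hours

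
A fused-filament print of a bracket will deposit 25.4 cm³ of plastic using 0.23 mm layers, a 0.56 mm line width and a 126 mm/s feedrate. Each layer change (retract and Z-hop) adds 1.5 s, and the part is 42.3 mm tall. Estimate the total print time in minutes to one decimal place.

Extrusion cross-section: 0.23 × 0.56 → 0.1288 mm².
Path length: 25400 mm³ / 0.1288 mm² → 197205 mm.
Time extruding: 197205 / 126 → 1565.1 s.
Layers = ⌈42.3/0.23⌉ = 184.
Layer-change overhead = 184 × 1.5, so 276 s.
Altogether 1565.1 + 276 = 1841.1 s, i.e. 30.7 minutes.

30.7 minutes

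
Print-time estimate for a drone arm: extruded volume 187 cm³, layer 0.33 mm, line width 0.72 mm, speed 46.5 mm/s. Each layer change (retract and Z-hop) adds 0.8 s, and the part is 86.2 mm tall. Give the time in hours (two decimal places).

4.76 hours

Line area: 0.33 × 0.72 → 0.2376 mm².
Toolpath length = 187 cm³ / 0.2376 mm² = 187000 / 0.2376 = 787037 mm.
Print-move time: 787037 / 46.5 → 16925.5 s.
Layer count = ceil(86.2 / 0.33) = 262.
Layer-change overhead = 262 × 0.8 = 209.6 s.
Total = 16925.5 + 209.6 = 17135.1 s = 4.76 hours.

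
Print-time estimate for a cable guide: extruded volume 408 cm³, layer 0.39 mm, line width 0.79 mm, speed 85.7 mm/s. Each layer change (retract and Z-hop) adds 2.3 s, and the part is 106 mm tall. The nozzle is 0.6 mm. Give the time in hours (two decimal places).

4.47 hours

Extrusion cross-section = 0.39 × 0.79, so 0.3081 mm².
Total extruded path = 408000/0.3081 = 1324245.4 mm.
Print-move time = 1324245.4 / 85.7, so 15452.1 s.
Layer count = ceil(106 / 0.39) = 272.
Layer-change overhead = 272 × 2.3 = 625.6 s.
Total = 15452.1 + 625.6 = 16077.7 s = 4.47 hours.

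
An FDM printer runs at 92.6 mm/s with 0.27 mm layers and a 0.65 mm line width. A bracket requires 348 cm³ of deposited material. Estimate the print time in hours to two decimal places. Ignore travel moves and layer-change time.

5.95 hours

Bead cross-section: 0.27 × 0.65 → 0.1755 mm².
Toolpath length = 348 cm³ / 0.1755 mm² = 348000 / 0.1755 = 1982906 mm.
Print-move time: 1982906 / 92.6 → 21413.7 s.
21413.7 s = 5.95 hours.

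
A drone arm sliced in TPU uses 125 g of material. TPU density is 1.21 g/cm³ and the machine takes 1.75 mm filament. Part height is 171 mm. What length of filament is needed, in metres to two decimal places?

Extruded volume: 125/1.21 = 103.3058 cm³ (103305.8 mm³).
Cross-section of 1.75 mm filament: π·(1.75/2)² = 2.4053 mm².
Length = 103305.8 / 2.4053 = 42949.24 mm = 42.95 m.

42.95 m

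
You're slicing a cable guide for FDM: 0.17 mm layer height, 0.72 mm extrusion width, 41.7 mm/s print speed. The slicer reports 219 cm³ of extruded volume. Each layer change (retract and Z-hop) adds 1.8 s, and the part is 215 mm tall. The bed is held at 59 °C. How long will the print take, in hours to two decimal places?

Line area: 0.17 × 0.72 → 0.1224 mm².
Path length: 219000 mm³ / 0.1224 mm² → 1789215.7 mm.
Print-move time = 1789215.7 / 41.7 = 42906.9 s.
Layer count = ceil(215 / 0.17) = 1265.
Layer-change overhead: 1265 × 1.8 → 2277 s.
Altogether 42906.9 + 2277 = 45183.9 s, i.e. 12.55 hours.

12.55 hours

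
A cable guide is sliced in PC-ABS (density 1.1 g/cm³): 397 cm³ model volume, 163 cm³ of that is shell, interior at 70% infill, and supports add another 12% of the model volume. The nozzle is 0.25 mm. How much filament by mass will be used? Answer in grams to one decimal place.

Interior volume = 397 − 163 = 234 cm³.
Deposited infill = 0.70 × 234, so 163.8 cm³.
Support: 0.12 × 397 → 47.64 cm³.
Deposited volume = 163 + 163.8 + 47.64, so 374.44 cm³.
Mass = 374.44 × 1.1, so 411.884 g.

411.9 g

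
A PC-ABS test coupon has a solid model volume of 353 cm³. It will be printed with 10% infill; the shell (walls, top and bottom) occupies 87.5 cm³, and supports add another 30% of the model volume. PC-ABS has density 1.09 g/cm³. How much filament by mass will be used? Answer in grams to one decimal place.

239.7 g

Volume inside the shell = 353 − 87.5, so 265.5 cm³.
Infill deposited = 0.10 × 265.5, so 26.55 cm³.
Support: 0.30 × 353 → 105.9 cm³.
Total extruded: 87.5 + 26.55 + 105.9 → 219.95 cm³.
Mass = 219.95 × 1.09, so 239.7455 g.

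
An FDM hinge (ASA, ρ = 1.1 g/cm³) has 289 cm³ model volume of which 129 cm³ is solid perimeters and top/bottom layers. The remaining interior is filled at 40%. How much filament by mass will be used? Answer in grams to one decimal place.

212.3 g

Infill region = 289 − 129 = 160 cm³.
Deposited infill = 0.40 × 160 = 64 cm³.
Total printed volume = 129 + 64, so 193 cm³.
Mass: 193 × 1.1 → 212.3 g.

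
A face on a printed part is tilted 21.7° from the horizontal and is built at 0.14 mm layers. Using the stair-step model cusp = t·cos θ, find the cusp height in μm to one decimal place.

Cusp = layer height × cos(21.7°) = 0.14 × 0.9291 = 0.130074 mm = 130.1 μm.

130.1 μm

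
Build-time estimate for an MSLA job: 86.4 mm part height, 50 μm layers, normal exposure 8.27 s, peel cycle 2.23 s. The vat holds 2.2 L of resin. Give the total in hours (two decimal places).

5.04 hours

Layers = ⌈86.4/0.05⌉ = 1728.
Cycle time: 8.27 + 2.23 → 10.5 s.
Build time: 1728 × 10.5 s = 18144 s, i.e. 5.04 hours.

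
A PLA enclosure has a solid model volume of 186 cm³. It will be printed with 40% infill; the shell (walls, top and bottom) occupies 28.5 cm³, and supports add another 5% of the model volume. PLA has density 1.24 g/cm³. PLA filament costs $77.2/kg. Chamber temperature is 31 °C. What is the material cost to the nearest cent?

Infill region = 186 − 28.5, so 157.5 cm³.
Infill volume = 0.40 × 157.5, so 63 cm³.
Support = 0.05 × 186 = 9.3 cm³.
Total extruded: 28.5 + 63 + 9.3 → 100.8 cm³.
Mass: 100.8 × 1.24 → 124.992 g.
Cost = 124.992 g / 1000 × $77.2/kg = $9.65.

$9.65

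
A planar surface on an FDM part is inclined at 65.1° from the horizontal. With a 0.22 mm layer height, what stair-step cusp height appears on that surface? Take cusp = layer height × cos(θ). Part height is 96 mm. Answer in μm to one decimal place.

cos(65.1°) = 0.4210, so cusp = 0.22 × 0.4210 = 0.09262 mm → 92.6 μm.

92.6 μm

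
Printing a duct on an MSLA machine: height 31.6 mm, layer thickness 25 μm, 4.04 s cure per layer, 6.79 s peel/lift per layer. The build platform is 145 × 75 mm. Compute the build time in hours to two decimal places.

3.80 hours

Number of layers: 31.6 / 0.025 → 1264 (rounded up).
Per-layer time = 4.04 + 6.79, so 10.83 s.
Build time: 1264 × 10.83 s = 13689.12 s, i.e. 3.80 hours.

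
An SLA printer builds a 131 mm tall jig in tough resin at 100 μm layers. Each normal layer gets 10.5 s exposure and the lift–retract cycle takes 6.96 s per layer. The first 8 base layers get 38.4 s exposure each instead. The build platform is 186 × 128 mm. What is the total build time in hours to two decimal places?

6.42 hours

Number of layers: 131 / 0.1 → 1310 (rounded up).
Burn-in layers = 8 × (38.4 + 6.96) = 362.88 s.
Remaining layers = 1302 × (10.5 + 6.96), so 22732.92 s.
Total = 362.88 + 22732.92 = 23095.8 s = 6.42 hours.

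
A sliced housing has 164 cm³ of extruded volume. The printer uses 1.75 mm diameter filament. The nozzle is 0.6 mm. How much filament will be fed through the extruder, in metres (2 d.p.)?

68.18 m

Cross-section of 1.75 mm filament: π·(1.75/2)² = 2.4053 mm².
L = 164000 mm³ / 2.4053 mm² = 68182.76 mm, i.e. 68.18 m.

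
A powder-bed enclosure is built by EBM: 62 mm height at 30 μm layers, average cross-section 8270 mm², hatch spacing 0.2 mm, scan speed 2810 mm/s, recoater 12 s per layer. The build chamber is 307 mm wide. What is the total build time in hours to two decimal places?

15.34 hours

Layer count = ceil(62 / 0.03) = 2067.
Per-layer scan distance = 8270 / 0.2 = 41350 mm.
Beam time per layer: 41350 / 2810 → 14.7153 s.
Time per layer = 14.7153 + 12, so 26.7153 s.
Build time = 2067 × 26.7153 = 55220.5251 s = 15.34 hours.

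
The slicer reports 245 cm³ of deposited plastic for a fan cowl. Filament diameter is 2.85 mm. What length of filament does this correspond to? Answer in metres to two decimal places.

38.40 m

A = π r² = π × 1.425² = 6.3794 mm².
L = 245000 mm³ / 6.3794 mm² = 38404.87 mm, i.e. 38.40 m.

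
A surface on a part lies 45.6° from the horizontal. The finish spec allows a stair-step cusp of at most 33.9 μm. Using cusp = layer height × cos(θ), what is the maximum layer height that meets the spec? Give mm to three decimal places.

0.048 mm

cos(45.6°) = 0.6997; t_max = 0.0339/0.6997 = 0.048 mm.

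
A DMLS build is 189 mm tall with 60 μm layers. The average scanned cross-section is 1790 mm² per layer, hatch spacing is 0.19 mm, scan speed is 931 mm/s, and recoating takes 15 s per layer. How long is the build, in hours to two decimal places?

Number of layers: 189 / 0.06 → 3150 (rounded up).
Hatch length per layer = 1790 / 0.19, so 9421.1 mm.
Laser time per layer = 9421.1 / 931 = 10.1193 s.
Per-layer time: 10.1193 + 15 → 25.1193 s.
Total: 3150 × 25.1193 s = 79125.795 s → 21.98 hours.

21.98 hours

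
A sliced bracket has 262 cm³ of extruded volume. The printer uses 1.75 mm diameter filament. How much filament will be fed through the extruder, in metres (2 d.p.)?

108.93 m

Filament cross-section = π × (1.75/2)² = 2.4053 mm².
L = 262000 mm³ / 2.4053 mm² = 108926.12 mm, i.e. 108.93 m.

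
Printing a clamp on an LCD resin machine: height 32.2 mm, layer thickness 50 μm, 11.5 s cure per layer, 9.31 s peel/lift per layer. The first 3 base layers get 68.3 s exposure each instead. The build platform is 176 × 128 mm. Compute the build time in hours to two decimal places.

3.77 hours

Layers = ⌈32.2/0.05⌉ = 644.
Base layers = 3 × (68.3 + 9.31), so 232.83 s.
Normal layers: 641 × (11.5 + 9.31) → 13339.21 s.
Total = 232.83 + 13339.21 = 13572.04 s = 3.77 hours.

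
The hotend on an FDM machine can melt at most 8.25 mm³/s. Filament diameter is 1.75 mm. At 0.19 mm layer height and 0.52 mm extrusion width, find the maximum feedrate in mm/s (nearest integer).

84 mm/s

A = 0.19 × 0.52, so 0.0988 mm².
Max speed = 8.25 / 0.0988 = 83.50 ≈ 84 mm/s.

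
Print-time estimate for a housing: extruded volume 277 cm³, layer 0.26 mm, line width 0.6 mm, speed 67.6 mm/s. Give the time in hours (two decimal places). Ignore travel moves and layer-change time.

Bead cross-section = 0.26 × 0.6 = 0.156 mm².
Path length: 277000 mm³ / 0.156 mm² → 1775641 mm.
Print-move time = 1775641 / 67.6 = 26266.9 s.
26266.9 s = 7.30 hours.

7.30 hours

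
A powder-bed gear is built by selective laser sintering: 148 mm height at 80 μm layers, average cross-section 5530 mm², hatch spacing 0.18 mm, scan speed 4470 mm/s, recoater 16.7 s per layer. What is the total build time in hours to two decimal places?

12.11 hours

Number of layers: 148 / 0.08 → 1850 (rounded up).
Hatch length per layer = 5530 / 0.18 = 30722.2 mm.
Per-layer scan time = 30722.2 / 4470, so 6.873 s.
Per-layer time: 6.873 + 16.7 → 23.573 s.
Build time = 1850 × 23.573 = 43610.05 s = 12.11 hours.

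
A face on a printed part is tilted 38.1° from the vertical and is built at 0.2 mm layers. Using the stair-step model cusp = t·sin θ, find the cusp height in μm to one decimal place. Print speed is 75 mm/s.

123.4 μm

Cusp = layer height × sin(38.1°) = 0.2 × 0.6170 = 0.1234 mm = 123.4 μm.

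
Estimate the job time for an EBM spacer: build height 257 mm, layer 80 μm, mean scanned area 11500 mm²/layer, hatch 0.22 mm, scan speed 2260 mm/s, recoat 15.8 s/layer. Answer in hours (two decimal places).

Layers = ⌈257/0.08⌉ = 3213.
Hatch length per layer = 11500 / 0.22, so 52272.7 mm.
Beam time per layer = 52272.7 / 2260, so 23.1295 s.
Layer cycle = 23.1295 + 15.8, so 38.9295 s.
3213 layers × 38.9295 s/layer = 125080.4835 s, i.e. 34.74 hours.

34.74 hours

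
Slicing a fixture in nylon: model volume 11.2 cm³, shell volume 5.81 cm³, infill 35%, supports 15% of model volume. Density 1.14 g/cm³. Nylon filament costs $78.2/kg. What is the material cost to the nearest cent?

Infill region = 11.2 − 5.81 = 5.39 cm³.
Deposited infill: 0.35 × 5.39 → 1.8865 cm³.
Support = 0.15 × 11.2 = 1.68 cm³.
Total printed volume = 5.81 + 1.8865 + 1.68 = 9.3765 cm³.
Mass = 9.3765 × 1.14, so 10.68921 g.
Cost = 10.68921 g / 1000 × $78.2/kg = $0.84.

$0.84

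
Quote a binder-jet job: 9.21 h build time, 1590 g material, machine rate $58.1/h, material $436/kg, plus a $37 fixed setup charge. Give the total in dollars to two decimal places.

Machine cost = 58.1 × 9.21, so $535.101.
Material charge = 436 × 1590/1000, so $693.24.
Adding setup: 535.101 + 693.24 + 37 → 1265.341 ≈ $1265.34.

$1265.34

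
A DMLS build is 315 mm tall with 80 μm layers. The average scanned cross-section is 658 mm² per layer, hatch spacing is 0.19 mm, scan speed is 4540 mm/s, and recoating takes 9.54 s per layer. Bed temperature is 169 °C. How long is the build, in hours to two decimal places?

11.27 hours

Layer count = ceil(315 / 0.08) = 3938.
Scan path per layer: 658 / 0.19 → 3463.2 mm.
Per-layer scan time = 3463.2 / 4540, so 0.7628 s.
Time per layer: 0.7628 + 9.54 → 10.3028 s.
3938 layers × 10.3028 s/layer = 40572.4264 s, i.e. 11.27 hours.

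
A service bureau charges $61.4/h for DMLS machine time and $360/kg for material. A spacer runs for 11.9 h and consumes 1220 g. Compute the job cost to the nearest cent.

$1169.86

Machine-time cost: 61.4 × 11.9 → $730.66.
Feedstock cost = 360 × 1220/1000, so $439.20.
Job cost: 730.66 + 439.20 = $1169.86.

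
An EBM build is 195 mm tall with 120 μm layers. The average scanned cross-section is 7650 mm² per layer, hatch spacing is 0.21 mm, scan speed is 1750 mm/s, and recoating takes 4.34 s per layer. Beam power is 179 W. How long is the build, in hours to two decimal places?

11.36 hours

Layers = ⌈195/0.12⌉ = 1625.
Scan path per layer: 7650 / 0.21 → 36428.6 mm.
Beam time per layer: 36428.6 / 1750 → 20.8163 s.
Time per layer = 20.8163 + 4.34, so 25.1563 s.
1625 layers × 25.1563 s/layer = 40878.9875 s, i.e. 11.36 hours.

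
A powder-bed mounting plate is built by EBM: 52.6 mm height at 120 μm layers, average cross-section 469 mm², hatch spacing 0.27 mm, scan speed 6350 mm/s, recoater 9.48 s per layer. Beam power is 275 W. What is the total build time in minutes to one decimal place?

71.4 minutes

Layers = ⌈52.6/0.12⌉ = 439.
Scan path per layer = 469 / 0.27 = 1737 mm.
Beam time per layer = 1737 / 6350, so 0.2735 s.
Per-layer time: 0.2735 + 9.48 → 9.7535 s.
439 layers × 9.7535 s/layer = 4281.7865 s, i.e. 71.4 minutes.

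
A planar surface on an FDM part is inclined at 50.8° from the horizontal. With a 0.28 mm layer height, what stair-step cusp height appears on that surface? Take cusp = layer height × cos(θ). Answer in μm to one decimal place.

Cusp = layer height × cos(50.8°) = 0.28 × 0.6320 = 0.17696 mm = 177.0 μm.

177.0 μm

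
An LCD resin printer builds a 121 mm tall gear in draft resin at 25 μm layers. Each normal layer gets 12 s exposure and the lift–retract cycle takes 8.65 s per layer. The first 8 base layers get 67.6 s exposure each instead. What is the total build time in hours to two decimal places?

27.89 hours

Layer count = ceil(121 / 0.025) = 4840.
Burn-in layers = 8 × (67.6 + 8.65), so 610 s.
Regular layers: 4832 × (12 + 8.65) → 99780.8 s.
Total = 610 + 99780.8 = 100390.8 s = 27.89 hours.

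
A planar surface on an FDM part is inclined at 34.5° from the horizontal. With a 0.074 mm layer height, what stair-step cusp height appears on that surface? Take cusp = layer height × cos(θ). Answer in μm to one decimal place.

61.0 μm

h_c = t·cos θ = 0.074 × 0.8241 = 0.060983 mm (61.0 μm).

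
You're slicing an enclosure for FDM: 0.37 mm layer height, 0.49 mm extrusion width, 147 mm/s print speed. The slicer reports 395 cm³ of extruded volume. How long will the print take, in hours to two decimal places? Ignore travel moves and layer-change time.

4.12 hours

Line area = 0.37 × 0.49 = 0.1813 mm².
Toolpath length = 395 cm³ / 0.1813 mm² = 395000 / 0.1813 = 2178709.3 mm.
Time extruding = 2178709.3 / 147, so 14821.2 s.
That's 14821.2 s → 4.12 hours.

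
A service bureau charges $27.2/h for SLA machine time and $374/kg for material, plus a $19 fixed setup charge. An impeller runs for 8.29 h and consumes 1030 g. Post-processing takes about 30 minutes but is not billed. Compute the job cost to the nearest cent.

$629.71

Time charge = 27.2 × 8.29, so $225.488.
Feedstock cost: 374 × 1030/1000 → $385.22.
Total = 225.488 + 385.22 + 19 = 629.708 ≈ $629.71.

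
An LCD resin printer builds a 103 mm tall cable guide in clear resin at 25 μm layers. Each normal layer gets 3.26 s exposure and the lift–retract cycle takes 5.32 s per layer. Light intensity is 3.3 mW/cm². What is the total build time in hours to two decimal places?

Number of layers: 103 / 0.025 → 4120 (rounded up).
Cycle time = 3.26 + 5.32 = 8.58 s.
Total = 4120 × 8.58 = 35349.6 s = 9.82 hours.

9.82 hours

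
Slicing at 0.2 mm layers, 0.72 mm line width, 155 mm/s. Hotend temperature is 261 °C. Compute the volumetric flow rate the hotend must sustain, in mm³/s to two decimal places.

Bead cross-section = 0.2 × 0.72, so 0.144 mm².
Volumetric flow = 155 × 0.144 = 22.32 mm³/s.

22.32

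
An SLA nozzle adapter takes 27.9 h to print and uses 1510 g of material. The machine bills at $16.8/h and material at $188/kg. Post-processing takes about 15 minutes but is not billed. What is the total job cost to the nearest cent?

Time charge = 16.8 × 27.9 = $468.72.
Material charge = 188 × 1510/1000 = $283.88.
Total = 468.72 + 283.88 = $752.60.

$752.60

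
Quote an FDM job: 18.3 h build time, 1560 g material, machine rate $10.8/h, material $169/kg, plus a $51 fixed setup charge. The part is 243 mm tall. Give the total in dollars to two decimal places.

$512.28

Machine cost = 10.8 × 18.3 = $197.64.
Feedstock cost = 169 × 1560/1000 = $263.64.
Total = 197.64 + 263.64 + 51 = $512.28.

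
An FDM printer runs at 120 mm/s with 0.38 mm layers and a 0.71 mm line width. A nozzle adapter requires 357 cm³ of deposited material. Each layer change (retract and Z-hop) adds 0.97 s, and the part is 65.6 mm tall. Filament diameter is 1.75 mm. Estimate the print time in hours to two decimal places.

3.11 hours

Extrusion cross-section = 0.38 × 0.71 = 0.2698 mm².
Total extruded path = 357000/0.2698 = 1323202.4 mm.
Print-move time = 1323202.4 / 120 = 11026.7 s.
Number of layers: 65.6 / 0.38 → 173 (rounded up).
Non-print overhead: 173 × 0.97 → 167.81 s.
Altogether 11026.7 + 167.81 = 11194.51 s, i.e. 3.11 hours.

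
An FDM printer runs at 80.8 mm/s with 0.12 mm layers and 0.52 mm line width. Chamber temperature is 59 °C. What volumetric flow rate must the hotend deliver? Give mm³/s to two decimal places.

Extrusion cross-section: 0.12 × 0.52 → 0.0624 mm².
Volumetric flow = 80.8 × 0.0624 = 5.04 mm³/s.

5.04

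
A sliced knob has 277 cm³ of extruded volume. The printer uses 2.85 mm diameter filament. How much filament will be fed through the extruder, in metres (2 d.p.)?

43.42 m

Filament cross-section = π × (2.85/2)² = 6.3794 mm².
L = 277000 mm³ / 6.3794 mm² = 43421.01 mm, i.e. 43.42 m.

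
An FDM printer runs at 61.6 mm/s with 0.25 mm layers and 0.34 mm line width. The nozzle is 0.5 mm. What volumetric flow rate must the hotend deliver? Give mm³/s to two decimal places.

Bead cross-section = 0.25 × 0.34 = 0.085 mm².
Volumetric flow = 61.6 × 0.085 = 5.24 mm³/s.

5.24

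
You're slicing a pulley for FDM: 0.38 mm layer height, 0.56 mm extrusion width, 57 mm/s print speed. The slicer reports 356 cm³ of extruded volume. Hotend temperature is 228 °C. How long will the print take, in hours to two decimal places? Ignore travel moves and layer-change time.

Extrusion cross-section: 0.38 × 0.56 → 0.2128 mm².
Toolpath length = 356 cm³ / 0.2128 mm² = 356000 / 0.2128 = 1672932.3 mm.
Time extruding = 1672932.3 / 57 = 29349.7 s.
29349.7 s = 8.15 hours.

8.15 hours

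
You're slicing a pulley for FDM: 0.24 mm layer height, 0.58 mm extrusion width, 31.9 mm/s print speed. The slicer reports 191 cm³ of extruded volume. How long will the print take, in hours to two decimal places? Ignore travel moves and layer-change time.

Line area: 0.24 × 0.58 → 0.1392 mm².
Total extruded path = 191000/0.1392 = 1372126.4 mm.
Print-move time: 1372126.4 / 31.9 → 43013.4 s.
In the requested units: 43013.4 s = 11.95 hours.

11.95 hours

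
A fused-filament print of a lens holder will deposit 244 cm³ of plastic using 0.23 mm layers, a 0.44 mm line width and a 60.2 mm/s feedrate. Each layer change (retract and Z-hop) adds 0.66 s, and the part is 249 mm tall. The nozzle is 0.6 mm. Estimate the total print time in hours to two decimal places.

Line area = 0.23 × 0.44, so 0.1012 mm².
Total extruded path = 244000/0.1012 = 2411067.2 mm.
Time extruding = 2411067.2 / 60.2 = 40051 s.
Number of layers: 249 / 0.23 → 1083 (rounded up).
Non-print overhead = 1083 × 0.66 = 714.78 s.
Altogether 40051 + 714.78 = 40765.78 s, i.e. 11.32 hours.

11.32 hours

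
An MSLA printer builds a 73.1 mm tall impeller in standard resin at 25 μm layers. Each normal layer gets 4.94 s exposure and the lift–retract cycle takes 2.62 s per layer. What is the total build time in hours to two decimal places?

6.14 hours

Layer count = ceil(73.1 / 0.025) = 2924.
Each layer takes: 4.94 + 2.62 → 7.56 s.
Total = 2924 × 7.56 = 22105.44 s = 6.14 hours.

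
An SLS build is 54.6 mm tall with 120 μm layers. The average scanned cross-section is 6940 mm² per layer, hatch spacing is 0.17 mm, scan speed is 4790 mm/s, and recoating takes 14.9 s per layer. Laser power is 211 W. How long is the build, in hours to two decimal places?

2.96 hours

Number of layers: 54.6 / 0.12 → 455 (rounded up).
Hatch length per layer = 6940 / 0.17, so 40823.5 mm.
Laser time per layer = 40823.5 / 4790 = 8.5227 s.
Layer cycle = 8.5227 + 14.9, so 23.4227 s.
455 layers × 23.4227 s/layer = 10657.3285 s, i.e. 2.96 hours.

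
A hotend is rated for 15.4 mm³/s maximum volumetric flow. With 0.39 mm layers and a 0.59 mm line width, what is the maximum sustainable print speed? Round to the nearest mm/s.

67 mm/s

A = 0.39 × 0.59 = 0.2301 mm².
v_max = Q/A = 15.4/0.2301 = 66.93 mm/s → 67 mm/s.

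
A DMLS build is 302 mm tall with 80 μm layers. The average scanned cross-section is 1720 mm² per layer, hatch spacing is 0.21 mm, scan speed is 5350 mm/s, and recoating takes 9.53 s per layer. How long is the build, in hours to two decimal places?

11.60 hours

Layer count = ceil(302 / 0.08) = 3775.
Per-layer scan distance = 1720 / 0.21 = 8190.5 mm.
Scan time per layer = 8190.5 / 5350 = 1.5309 s.
Layer cycle = 1.5309 + 9.53 = 11.0609 s.
3775 layers × 11.0609 s/layer = 41754.8975 s, i.e. 11.60 hours.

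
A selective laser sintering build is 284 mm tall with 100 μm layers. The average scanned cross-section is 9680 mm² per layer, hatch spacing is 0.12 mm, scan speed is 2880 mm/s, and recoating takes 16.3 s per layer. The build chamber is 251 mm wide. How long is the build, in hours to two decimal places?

34.96 hours

Layer count = ceil(284 / 0.1) = 2840.
Per-layer scan distance: 9680 / 0.12 → 80666.7 mm.
Per-layer scan time: 80666.7 / 2880 → 28.0093 s.
Layer cycle: 28.0093 + 16.3 → 44.3093 s.
Build time = 2840 × 44.3093 = 125838.412 s = 34.96 hours.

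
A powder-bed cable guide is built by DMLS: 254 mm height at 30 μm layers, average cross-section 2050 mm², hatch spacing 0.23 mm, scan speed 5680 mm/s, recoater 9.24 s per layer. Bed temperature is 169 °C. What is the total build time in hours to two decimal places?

25.42 hours

Number of layers: 254 / 0.03 → 8467 (rounded up).
Scan path per layer = 2050 / 0.23 = 8913 mm.
Per-layer scan time: 8913 / 5680 → 1.5692 s.
Time per layer = 1.5692 + 9.24, so 10.8092 s.
Build time = 8467 × 10.8092 = 91521.4964 s = 25.42 hours.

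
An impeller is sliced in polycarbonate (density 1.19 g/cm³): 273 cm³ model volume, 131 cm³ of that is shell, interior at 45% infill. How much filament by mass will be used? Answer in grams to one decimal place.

Infill region: 273 − 131 → 142 cm³.
Infill volume: 0.45 × 142 → 63.9 cm³.
Deposited volume = 131 + 63.9 = 194.9 cm³.
Mass: 194.9 × 1.19 → 231.931 g.

231.9 g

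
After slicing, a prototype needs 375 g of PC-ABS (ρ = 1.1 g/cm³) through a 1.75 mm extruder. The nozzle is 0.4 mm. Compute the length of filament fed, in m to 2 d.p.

Extruded volume: 375/1.1 = 340.9091 cm³ (340909.1 mm³).
Cross-section of 1.75 mm filament: π·(1.75/2)² = 2.4053 mm².
L = V/A = 340909.1/2.4053 = 141732.47 mm → 141.73 m.

141.73 m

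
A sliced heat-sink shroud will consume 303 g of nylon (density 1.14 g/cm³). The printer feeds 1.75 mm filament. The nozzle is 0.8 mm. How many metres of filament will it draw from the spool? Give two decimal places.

110.50 m

Extruded volume: 303/1.14 = 265.7895 cm³ (265789.5 mm³).
A = π r² = π × 0.875² = 2.4053 mm².
L = V/A = 265789.5/2.4053 = 110501.6 mm → 110.50 m.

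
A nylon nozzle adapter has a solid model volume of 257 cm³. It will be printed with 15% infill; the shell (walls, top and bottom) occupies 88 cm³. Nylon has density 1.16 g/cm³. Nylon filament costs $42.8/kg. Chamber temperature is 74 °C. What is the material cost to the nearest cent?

$5.63

Volume inside the shell = 257 − 88, so 169 cm³.
Infill deposited: 0.15 × 169 → 25.35 cm³.
Total printed volume: 88 + 25.35 → 113.35 cm³.
Mass = 113.35 × 1.16, so 131.486 g.
Cost = 131.486 g / 1000 × $42.8/kg = $5.63.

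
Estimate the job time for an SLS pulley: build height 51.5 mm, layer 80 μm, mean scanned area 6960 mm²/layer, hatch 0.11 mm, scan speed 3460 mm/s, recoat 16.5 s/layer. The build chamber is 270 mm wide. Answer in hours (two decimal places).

6.22 hours

Layers = ⌈51.5/0.08⌉ = 644.
Scan path per layer = 6960 / 0.11 = 63272.7 mm.
Scan time per layer = 63272.7 / 3460, so 18.2869 s.
Layer cycle = 18.2869 + 16.5 = 34.7869 s.
Build time = 644 × 34.7869 = 22402.7636 s = 6.22 hours.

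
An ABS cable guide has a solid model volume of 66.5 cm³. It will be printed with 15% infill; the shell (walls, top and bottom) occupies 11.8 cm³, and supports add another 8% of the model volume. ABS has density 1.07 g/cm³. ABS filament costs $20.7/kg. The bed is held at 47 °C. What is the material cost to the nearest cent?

Interior volume: 66.5 − 11.8 → 54.7 cm³.
Infill deposited: 0.15 × 54.7 → 8.205 cm³.
Support = 0.08 × 66.5 = 5.32 cm³.
Total printed volume: 11.8 + 8.205 + 5.32 → 25.325 cm³.
Mass: 25.325 × 1.07 → 27.09775 g.
Cost = 27.09775 g / 1000 × $20.7/kg = $0.56.

$0.56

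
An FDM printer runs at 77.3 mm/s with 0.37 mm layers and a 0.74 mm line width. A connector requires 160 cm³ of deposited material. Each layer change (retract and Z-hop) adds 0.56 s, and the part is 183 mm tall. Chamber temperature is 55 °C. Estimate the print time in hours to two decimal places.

Line area: 0.37 × 0.74 → 0.2738 mm².
Total extruded path = 160000/0.2738 = 584368.2 mm.
Time extruding = 584368.2 / 77.3, so 7559.7 s.
Number of layers: 183 / 0.37 → 495 (rounded up).
Layer-change overhead: 495 × 0.56 → 277.2 s.
Altogether 7559.7 + 277.2 = 7836.9 s, i.e. 2.18 hours.

2.18 hours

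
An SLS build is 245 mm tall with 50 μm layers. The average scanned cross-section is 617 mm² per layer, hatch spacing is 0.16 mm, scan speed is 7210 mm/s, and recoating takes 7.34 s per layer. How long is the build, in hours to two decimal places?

10.72 hours

Number of layers: 245 / 0.05 → 4900 (rounded up).
Per-layer scan distance: 617 / 0.16 → 3856.3 mm.
Laser time per layer = 3856.3 / 7210 = 0.5349 s.
Layer cycle = 0.5349 + 7.34 = 7.8749 s.
4900 layers × 7.8749 s/layer = 38587.01 s, i.e. 10.72 hours.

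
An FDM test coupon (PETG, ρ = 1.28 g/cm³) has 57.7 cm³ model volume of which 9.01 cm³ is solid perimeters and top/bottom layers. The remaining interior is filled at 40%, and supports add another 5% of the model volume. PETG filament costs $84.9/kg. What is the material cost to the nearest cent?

Interior volume = 57.7 − 9.01 = 48.69 cm³.
Infill volume = 0.40 × 48.69 = 19.476 cm³.
Support = 0.05 × 57.7, so 2.885 cm³.
Total printed volume = 9.01 + 19.476 + 2.885, so 31.371 cm³.
Mass: 31.371 × 1.28 → 40.15488 g.
Cost = 40.15488 g / 1000 × $84.9/kg = $3.41.

$3.41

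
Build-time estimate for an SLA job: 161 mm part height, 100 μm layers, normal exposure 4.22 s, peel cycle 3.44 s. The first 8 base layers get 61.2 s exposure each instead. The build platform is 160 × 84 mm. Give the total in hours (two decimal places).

Number of layers: 161 / 0.1 → 1610 (rounded up).
Burn-in layers = 8 × (61.2 + 3.44), so 517.12 s.
Normal layers = 1602 × (4.22 + 3.44), so 12271.32 s.
Total = 517.12 + 12271.32 = 12788.44 s = 3.55 hours.

3.55 hours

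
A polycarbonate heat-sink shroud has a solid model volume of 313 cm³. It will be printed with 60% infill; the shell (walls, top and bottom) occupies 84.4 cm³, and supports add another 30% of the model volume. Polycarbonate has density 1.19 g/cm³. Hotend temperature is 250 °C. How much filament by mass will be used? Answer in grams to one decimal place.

375.4 g

Interior volume: 313 − 84.4 → 228.6 cm³.
Deposited infill = 0.60 × 228.6, so 137.16 cm³.
Support: 0.30 × 313 → 93.9 cm³.
Deposited volume = 84.4 + 137.16 + 93.9 = 315.46 cm³.
Mass: 315.46 × 1.19 → 375.3974 g.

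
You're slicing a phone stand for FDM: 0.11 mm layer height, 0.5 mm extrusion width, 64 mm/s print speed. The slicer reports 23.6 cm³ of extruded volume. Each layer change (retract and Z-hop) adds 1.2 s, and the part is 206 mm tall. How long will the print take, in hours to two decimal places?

Extrusion cross-section = 0.11 × 0.5, so 0.055 mm².
Toolpath length = 23.6 cm³ / 0.055 mm² = 23600 / 0.055 = 429090.9 mm.
Print-move time = 429090.9 / 64, so 6704.5 s.
Layers = ⌈206/0.11⌉ = 1873.
Z-hop total: 1873 × 1.2 → 2247.6 s.
Altogether 6704.5 + 2247.6 = 8952.1 s, i.e. 2.49 hours.

2.49 hours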